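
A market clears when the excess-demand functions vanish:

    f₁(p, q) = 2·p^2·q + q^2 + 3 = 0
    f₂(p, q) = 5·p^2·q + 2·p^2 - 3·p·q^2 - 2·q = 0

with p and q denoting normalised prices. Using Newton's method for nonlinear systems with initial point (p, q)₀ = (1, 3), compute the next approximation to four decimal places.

(0.3983, 1.6525)

At (1, 3): F = (18.0000, -16.0000).
Jacobian J = [[4·p·q, 2·p^2 + 2·q], [10·p·q + 4·p - 3·q^2, 5·p^2 - 6·p·q - 2]].
At the point, J = [[12.0000, 8.0000], [7.0000, -15.0000]] (det J = -236.0000).
Solving J·Δ = −F gives Δ = (-0.6017, -1.3475).
Then the next iterate is (p, q)₁ = (0.3983, 1.6525).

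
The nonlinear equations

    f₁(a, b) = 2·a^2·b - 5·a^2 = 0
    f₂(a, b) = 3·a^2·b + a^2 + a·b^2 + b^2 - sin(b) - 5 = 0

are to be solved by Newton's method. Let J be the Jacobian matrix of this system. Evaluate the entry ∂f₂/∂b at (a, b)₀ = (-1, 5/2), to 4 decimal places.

3.8011

∂f₂/∂b = 3·a^2 + 2·a·b + 2·b - cos(b).
At (-1, 5/2) this is 3.8011.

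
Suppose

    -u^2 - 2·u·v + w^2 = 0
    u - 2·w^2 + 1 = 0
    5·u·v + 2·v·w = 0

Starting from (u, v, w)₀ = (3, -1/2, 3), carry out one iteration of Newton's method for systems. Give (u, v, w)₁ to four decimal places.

(1.7273, -0.2121, 1.7273)

At (3, -1/2, 3): F = (3.0000, -14.0000, -10.5000).
Jacobian J = [[-2·u - 2·v, -2·u, 2·w], [1, 0, -4·w], [5·v, 5·u + 2·w, 2·v]].
At the point, J = [[-5.0000, -6.0000, 6.0000], [1.0000, 0.0000, -12.0000], [-2.5000, 21.0000, -1.0000]] (det J = -1320.0000).
Solving J·Δ = −F gives Δ = (-1.2727, 0.2879, -1.2727).
Then the next iterate is (u, v, w)₁ = (1.7273, -0.2121, 1.7273).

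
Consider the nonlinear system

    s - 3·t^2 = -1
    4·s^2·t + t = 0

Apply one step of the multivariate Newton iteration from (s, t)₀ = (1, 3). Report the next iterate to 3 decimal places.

At (1, 3): F = (-25.000, 15.000).
Jacobian J = [[1, -6·t], [8·s·t, 4·s^2 + 1]].
At the point, J = [[1.000, -18.000], [24.000, 5.000]] (det J = 437.000).
Solving J·Δ = −F gives Δ = (-0.332, -1.407).
Then the next iterate is (s, t)₁ = (0.668, 1.593).

(0.668, 1.593)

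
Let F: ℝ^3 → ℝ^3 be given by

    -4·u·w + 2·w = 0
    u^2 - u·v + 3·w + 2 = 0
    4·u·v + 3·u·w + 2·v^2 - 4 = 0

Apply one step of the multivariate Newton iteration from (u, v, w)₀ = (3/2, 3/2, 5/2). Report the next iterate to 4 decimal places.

(2.0574, 0.6038, -1.3934)

At (3/2, 3/2, 5/2): F = (-10.0000, 9.5000, 20.7500).
Jacobian J = [[-4·w, 0, -4·u + 2], [2·u - v, -u, 3], [4·v + 3·w, 4·u + 4·v, 3·u]].
At the point, J = [[-10.0000, 0.0000, -4.0000], [1.5000, -1.5000, 3.0000], [13.5000, 12.0000, 4.5000]] (det J = 274.5000).
Solving J·Δ = −F gives Δ = (0.5574, -0.8962, -3.8934).
Then the next iterate is (u, v, w)₁ = (2.0574, 0.6038, -1.3934).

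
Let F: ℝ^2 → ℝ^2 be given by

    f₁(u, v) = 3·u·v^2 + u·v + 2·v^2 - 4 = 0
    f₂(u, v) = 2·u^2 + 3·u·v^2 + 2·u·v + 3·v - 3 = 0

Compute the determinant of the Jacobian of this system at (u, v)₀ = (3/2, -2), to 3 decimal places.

223.000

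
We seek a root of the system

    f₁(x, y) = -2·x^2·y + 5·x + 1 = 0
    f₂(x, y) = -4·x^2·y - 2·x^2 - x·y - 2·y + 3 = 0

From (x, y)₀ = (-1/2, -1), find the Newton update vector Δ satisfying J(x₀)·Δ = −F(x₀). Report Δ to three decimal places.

At (-1/2, -1): F = (-1.000, 5.000).
Jacobian J = [[-4·x·y + 5, -2·x^2], [-8·x·y - 4·x - y, -4·x^2 - x - 2]].
At the point, J = [[3.000, -0.500], [-1.000, -2.500]] (det J = -8.000).
Solving J·Δ = −F gives Δ = (0.625, 1.750).

(0.625, 1.750)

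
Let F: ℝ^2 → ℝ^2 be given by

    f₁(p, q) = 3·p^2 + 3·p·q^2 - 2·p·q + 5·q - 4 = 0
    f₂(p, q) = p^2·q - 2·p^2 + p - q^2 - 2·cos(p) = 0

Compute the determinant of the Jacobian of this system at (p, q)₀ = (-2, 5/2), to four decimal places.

-60.9405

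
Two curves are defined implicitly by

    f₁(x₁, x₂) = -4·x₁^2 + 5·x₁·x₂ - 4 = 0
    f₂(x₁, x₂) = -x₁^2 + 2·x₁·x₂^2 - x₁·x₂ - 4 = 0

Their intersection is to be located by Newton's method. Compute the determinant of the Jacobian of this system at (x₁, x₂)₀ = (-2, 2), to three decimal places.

-264.000

J = [[-8·x₁ + 5·x₂, 5·x₁], [-2·x₁ + 2·x₂^2 - x₂, 4·x₁·x₂ - x₁]].
At the point, J = [[26.000, -10.000], [10.000, -14.000]].
det J = -264.000.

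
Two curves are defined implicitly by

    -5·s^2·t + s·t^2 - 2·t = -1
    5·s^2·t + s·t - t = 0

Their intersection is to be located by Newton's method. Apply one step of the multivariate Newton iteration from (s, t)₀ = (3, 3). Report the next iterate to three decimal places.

(1.899, 2.178)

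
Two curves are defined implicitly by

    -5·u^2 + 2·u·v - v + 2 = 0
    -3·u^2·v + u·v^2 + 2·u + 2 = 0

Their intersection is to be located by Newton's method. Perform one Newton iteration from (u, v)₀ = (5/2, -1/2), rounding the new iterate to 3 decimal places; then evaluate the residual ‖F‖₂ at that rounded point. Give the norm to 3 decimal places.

At (5/2, -1/2): F = (-31.250, 17.000).
Jacobian J = [[-10·u + 2·v, 2·u - 1], [-6·u·v + v^2 + 2, -3·u^2 + 2·u·v]].
At the point, J = [[-26.000, 4.000], [9.750, -21.250]] (det J = 513.500).
Solving J·Δ = −F gives Δ = (-1.161, 0.267).
Then the next iterate is (u, v)₁ = (1.339, -0.233).
Re-evaluating at (1.339, -0.233): F = (-7.35558, 6.00394), so ‖F‖₂ = 9.495.

9.495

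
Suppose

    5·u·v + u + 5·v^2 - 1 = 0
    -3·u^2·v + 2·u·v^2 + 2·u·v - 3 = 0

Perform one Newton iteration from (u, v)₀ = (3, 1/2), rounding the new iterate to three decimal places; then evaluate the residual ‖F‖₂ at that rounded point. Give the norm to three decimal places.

4.654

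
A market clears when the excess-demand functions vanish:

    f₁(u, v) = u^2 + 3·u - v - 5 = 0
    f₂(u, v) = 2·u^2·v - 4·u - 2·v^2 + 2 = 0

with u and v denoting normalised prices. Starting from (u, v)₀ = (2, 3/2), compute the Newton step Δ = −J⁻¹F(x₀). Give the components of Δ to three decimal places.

At (2, 3/2): F = (3.500, 1.500).
Jacobian J = [[2·u + 3, -1], [4·u·v - 4, 2·u^2 - 4·v]].
At the point, J = [[7.000, -1.000], [8.000, 2.000]] (det J = 22.000).
Solving J·Δ = −F gives Δ = (-0.386, 0.795).

(-0.386, 0.795)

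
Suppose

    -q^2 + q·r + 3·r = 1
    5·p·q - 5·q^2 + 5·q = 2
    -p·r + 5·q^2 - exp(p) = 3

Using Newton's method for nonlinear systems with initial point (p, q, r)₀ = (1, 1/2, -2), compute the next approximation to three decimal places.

At (1, 1/2, -2): F = (-8.250, 1.750, -2.46828).
Jacobian J = [[0, -2·q + r, q + 3], [5·q, 5·p - 10·q + 5, 0], [-r - exp(p), 10·q, -p]].
At the point, J = [[0.000, -3.000, 3.500], [2.500, 5.000, 0.000], [-0.71828, 5.000, -1.000]] (det J = 48.81993).
Solving J·Δ = −F gives Δ = (-2.249, 0.775, 3.021).
Then the next iterate is (p, q, r)₁ = (-1.249, 1.275, 1.021).

(-1.249, 1.275, 1.021)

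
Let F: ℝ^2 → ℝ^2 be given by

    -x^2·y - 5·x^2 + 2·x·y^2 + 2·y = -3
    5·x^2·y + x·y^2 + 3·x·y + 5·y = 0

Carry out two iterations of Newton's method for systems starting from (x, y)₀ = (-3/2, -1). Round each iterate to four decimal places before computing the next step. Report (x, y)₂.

(-0.8466, -0.0542)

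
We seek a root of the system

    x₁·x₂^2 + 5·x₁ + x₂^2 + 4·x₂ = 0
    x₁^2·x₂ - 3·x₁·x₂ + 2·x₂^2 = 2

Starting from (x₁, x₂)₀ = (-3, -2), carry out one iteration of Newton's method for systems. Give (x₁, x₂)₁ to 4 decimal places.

(-2.6032, 0.2857)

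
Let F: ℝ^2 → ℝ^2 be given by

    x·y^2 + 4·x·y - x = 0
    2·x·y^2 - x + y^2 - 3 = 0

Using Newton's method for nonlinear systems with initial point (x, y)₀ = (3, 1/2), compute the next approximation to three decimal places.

At (3, 1/2): F = (3.750, -4.250).
Jacobian J = [[y^2 + 4·y - 1, 2·x·y + 4·x], [2·y^2 - 1, 4·x·y + 2·y]].
At the point, J = [[1.250, 15.000], [-0.500, 7.000]] (det J = 16.250).
Solving J·Δ = −F gives Δ = (-5.538, 0.212).
Then the next iterate is (x, y)₁ = (-2.538, 0.712).

(-2.538, 0.712)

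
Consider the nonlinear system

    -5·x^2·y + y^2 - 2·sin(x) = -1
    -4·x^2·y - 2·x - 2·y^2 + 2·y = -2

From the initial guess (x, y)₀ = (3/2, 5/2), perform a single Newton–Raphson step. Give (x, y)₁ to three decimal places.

At (3/2, 5/2): F = (-22.86999, -31.000).
Jacobian J = [[-10·x·y - 2·cos(x), -5·x^2 + 2·y], [-8·x·y - 2, -4·x^2 - 4·y + 2]].
At the point, J = [[-37.64147, -6.250], [-32.000, -17.000]] (det J = 439.90506).
Solving J·Δ = −F gives Δ = (-0.443, -0.989).
Then the next iterate is (x, y)₁ = (1.057, 1.511).

(1.057, 1.511)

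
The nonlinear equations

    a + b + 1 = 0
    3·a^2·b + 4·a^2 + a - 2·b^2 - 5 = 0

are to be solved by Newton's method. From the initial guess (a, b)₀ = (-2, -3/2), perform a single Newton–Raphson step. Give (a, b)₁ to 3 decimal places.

(0.100, -1.100)

At (-2, -3/2): F = (-2.500, -13.500).
Jacobian J = [[1, 1], [6·a·b + 8·a + 1, 3·a^2 - 4·b]].
At the point, J = [[1.000, 1.000], [3.000, 18.000]] (det J = 15.000).
Solving J·Δ = −F gives Δ = (2.100, 0.400).
Then the next iterate is (a, b)₁ = (0.100, -1.100).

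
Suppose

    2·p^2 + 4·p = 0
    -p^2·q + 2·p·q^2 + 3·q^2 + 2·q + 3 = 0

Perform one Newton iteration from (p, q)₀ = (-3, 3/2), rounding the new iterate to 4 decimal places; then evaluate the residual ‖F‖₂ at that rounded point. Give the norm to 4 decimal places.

3.3155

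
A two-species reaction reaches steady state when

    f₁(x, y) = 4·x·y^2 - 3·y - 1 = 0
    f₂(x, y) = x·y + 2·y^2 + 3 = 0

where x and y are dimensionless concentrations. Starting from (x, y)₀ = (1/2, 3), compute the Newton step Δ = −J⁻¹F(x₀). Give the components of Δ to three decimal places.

At (1/2, 3): F = (8.000, 22.500).
Jacobian J = [[4·y^2, 8·x·y - 3], [y, x + 4·y]].
At the point, J = [[36.000, 9.000], [3.000, 12.500]] (det J = 423.000).
Solving J·Δ = −F gives Δ = (0.242, -1.858).

(0.242, -1.858)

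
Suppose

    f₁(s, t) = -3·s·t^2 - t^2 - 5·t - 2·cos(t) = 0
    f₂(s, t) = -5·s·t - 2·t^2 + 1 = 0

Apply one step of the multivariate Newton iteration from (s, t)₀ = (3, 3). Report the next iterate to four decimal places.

(-2.0915, 3.5323)

At (3, 3): F = (-103.020015, -62.0000).
Jacobian J = [[-3·t^2, -6·s·t - 2·t + 2·sin(t) - 5], [-5·t, -5·s - 4·t]].
At the point, J = [[-27.0000, -64.717760], [-15.0000, -27.0000]] (det J = -241.766400).
Solving J·Δ = −F gives Δ = (-5.0915, 0.5323).
Then the next iterate is (s, t)₁ = (-2.0915, 3.5323).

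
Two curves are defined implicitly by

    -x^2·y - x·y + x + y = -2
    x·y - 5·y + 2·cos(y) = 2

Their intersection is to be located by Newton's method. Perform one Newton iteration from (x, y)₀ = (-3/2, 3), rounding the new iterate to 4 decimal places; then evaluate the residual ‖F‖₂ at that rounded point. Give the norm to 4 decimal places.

At (-3/2, 3): F = (1.2500, -23.479985).
Jacobian J = [[-2·x·y - y + 1, -x^2 - x + 1], [y, x - 2·sin(y) - 5]].
At the point, J = [[7.0000, 0.2500], [3.0000, -6.782240]] (det J = -48.225680).
Solving J·Δ = −F gives Δ = (-0.0541, -3.4859).
Then the next iterate is (x, y)₁ = (-1.5541, -0.4859).
Re-evaluating at (-1.5541, -0.4859): F = (0.378422, 2.953147), so ‖F‖₂ = 2.9773.

2.9773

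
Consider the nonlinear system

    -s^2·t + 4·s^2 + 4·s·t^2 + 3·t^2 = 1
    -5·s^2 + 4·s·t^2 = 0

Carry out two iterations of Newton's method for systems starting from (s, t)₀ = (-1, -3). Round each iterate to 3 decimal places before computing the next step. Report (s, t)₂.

At (-1, -3): F = (-3.000, -41.000).
Jacobian J = [[-2·s·t + 8·s + 4·t^2, -s^2 + 8·s·t + 6·t], [-10·s + 4·t^2, 8·s·t]].
At the point, J = [[22.000, 5.000], [46.000, 24.000]] (det J = 298.000).
Solving J·Δ = −F gives Δ = (-0.446, 2.564).
Then the next iterate is (s, t)₁ = (-1.446, -0.436).
Round to (-1.446, -0.436) and repeat: F = (7.74608, -11.55410), J = [[-12.06853, 0.33673], [15.22038, 5.04365]].
Δ = (0.651, 0.326), so (s, t)₂ = (-0.795, -0.110).

(-0.795, -0.110)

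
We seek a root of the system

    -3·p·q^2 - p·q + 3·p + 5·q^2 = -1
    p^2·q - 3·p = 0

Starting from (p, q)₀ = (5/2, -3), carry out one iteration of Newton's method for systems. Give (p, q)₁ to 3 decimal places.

(-0.567, -7.632)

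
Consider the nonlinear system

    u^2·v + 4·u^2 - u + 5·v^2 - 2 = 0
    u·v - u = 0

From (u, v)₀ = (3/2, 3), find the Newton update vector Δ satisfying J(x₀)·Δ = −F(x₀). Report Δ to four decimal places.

(-0.3152, -1.5797)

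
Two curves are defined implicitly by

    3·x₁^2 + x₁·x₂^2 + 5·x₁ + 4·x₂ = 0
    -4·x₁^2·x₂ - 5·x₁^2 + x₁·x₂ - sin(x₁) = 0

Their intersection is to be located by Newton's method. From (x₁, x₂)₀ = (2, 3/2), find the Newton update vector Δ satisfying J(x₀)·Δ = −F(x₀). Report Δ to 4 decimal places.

(0.2373, -3.7067)

At (2, 3/2): F = (32.5000, -41.909297).
Jacobian J = [[6·x₁ + x₂^2 + 5, 2·x₁·x₂ + 4], [-8·x₁·x₂ - 10·x₁ + x₂ - cos(x₁), -4·x₁^2 + x₁]].
At the point, J = [[19.2500, 10.0000], [-42.083853, -14.0000]] (det J = 151.338532).
Solving J·Δ = −F gives Δ = (0.2373, -3.7067).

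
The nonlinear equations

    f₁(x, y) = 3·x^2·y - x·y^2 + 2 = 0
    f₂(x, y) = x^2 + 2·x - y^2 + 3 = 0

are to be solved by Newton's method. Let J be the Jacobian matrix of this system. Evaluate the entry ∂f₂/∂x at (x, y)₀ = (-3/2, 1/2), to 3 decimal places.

∂f₂/∂x = 2·x + 2.
At (-3/2, 1/2) this is -1.000.

-1.000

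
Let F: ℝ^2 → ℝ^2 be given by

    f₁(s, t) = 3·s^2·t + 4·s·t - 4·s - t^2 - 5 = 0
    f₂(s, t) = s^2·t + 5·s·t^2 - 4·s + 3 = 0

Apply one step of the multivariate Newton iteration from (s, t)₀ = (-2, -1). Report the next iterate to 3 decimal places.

(-1.545, -0.970)

At (-2, -1): F = (-2.000, -3.000).
Jacobian J = [[6·s·t + 4·t - 4, 3·s^2 + 4·s - 2·t], [2·s·t + 5·t^2 - 4, s^2 + 10·s·t]].
At the point, J = [[4.000, 6.000], [5.000, 24.000]] (det J = 66.000).
Solving J·Δ = −F gives Δ = (0.455, 0.030).
Then the next iterate is (s, t)₁ = (-1.545, -0.970).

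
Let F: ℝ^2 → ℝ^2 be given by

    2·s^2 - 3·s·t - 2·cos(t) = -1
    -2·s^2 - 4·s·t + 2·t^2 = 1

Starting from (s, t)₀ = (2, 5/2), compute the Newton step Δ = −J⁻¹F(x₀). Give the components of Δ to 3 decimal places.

At (2, 5/2): F = (-4.39771, -16.500).
Jacobian J = [[4·s - 3·t, -3·s + 2·sin(t)], [-4·s - 4·t, -4·s + 4·t]].
At the point, J = [[0.500, -4.80306], [-18.000, 2.000]] (det J = -85.45500).
Solving J·Δ = −F gives Δ = (-1.030, -1.023).

(-1.030, -1.023)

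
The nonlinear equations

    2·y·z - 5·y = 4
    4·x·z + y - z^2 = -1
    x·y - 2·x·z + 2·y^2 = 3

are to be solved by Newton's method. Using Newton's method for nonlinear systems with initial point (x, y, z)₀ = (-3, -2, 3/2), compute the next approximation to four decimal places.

(0.0723, -1.6687, 1.3343)

At (-3, -2, 3/2): F = (0.0000, -21.2500, 20.0000).
Jacobian J = [[0, 2·z - 5, 2·y], [4·z, 1, 4·x - 2·z], [y - 2·z, x + 4·y, -2·x]].
At the point, J = [[0.0000, -2.0000, -4.0000], [6.0000, 1.0000, -15.0000], [-5.0000, -11.0000, 6.0000]] (det J = 166.0000).
Solving J·Δ = −F gives Δ = (3.0723, 0.3313, -0.1657).
Then the next iterate is (x, y, z)₁ = (0.0723, -1.6687, 1.3343).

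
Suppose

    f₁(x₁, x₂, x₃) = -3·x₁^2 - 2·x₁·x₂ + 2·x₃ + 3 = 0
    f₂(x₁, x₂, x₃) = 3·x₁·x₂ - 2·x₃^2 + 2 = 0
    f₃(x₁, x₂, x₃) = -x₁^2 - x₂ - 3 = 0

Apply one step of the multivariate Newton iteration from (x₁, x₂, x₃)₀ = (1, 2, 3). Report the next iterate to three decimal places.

(2.556, -7.111, 0.667)

At (1, 2, 3): F = (2.000, -10.000, -6.000).
Jacobian J = [[-6·x₁ - 2·x₂, -2·x₁, 2], [3·x₂, 3·x₁, -4·x₃], [-2·x₁, -1, 0]].
At the point, J = [[-10.000, -2.000, 2.000], [6.000, 3.000, -12.000], [-2.000, -1.000, 0.000]] (det J = 72.000).
Solving J·Δ = −F gives Δ = (1.556, -9.111, -2.333).
Then the next iterate is (x₁, x₂, x₃)₁ = (2.556, -7.111, 0.667).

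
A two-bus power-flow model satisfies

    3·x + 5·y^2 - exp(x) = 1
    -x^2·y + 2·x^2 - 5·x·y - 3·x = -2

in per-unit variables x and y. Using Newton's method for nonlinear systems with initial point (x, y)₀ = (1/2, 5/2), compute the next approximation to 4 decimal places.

(0.3383, 1.3047)

At (1/2, 5/2): F = (30.101279, -5.8750).
Jacobian J = [[-exp(x) + 3, 10·y], [-2·x·y + 4·x - 5·y - 3, -x^2 - 5·x]].
At the point, J = [[1.351279, 25.0000], [-16.0000, -2.7500]] (det J = 396.283983).
Solving J·Δ = −F gives Δ = (-0.1617, -1.1953).
Then the next iterate is (x, y)₁ = (0.3383, 1.3047).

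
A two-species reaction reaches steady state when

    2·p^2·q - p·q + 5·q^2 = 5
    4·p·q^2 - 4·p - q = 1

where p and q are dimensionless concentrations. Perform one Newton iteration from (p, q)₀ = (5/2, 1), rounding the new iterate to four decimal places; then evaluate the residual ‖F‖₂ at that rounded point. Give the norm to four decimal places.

2.9836

At (5/2, 1): F = (10.0000, -2.0000).
Jacobian J = [[4·p·q - q, 2·p^2 - p + 10·q], [4·q^2 - 4, 8·p·q - 1]].
At the point, J = [[9.0000, 20.0000], [0.0000, 19.0000]] (det J = 171.0000).
Solving J·Δ = −F gives Δ = (-1.3450, 0.1053).
Then the next iterate is (p, q)₁ = (1.1550, 1.1053).
Re-evaluating at (1.1550, 1.1053): F = (2.780815, -1.081101), so ‖F‖₂ = 2.9836.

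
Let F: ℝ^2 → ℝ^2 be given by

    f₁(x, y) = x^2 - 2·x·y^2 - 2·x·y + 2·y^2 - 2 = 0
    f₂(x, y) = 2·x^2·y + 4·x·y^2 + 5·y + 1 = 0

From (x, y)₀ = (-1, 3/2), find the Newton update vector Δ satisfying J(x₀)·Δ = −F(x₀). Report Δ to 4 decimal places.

(16.3636, 10.3182)

At (-1, 3/2): F = (11.0000, 2.5000).
Jacobian J = [[2·x - 2·y^2 - 2·y, -4·x·y - 2·x + 4·y], [4·x·y + 4·y^2, 2·x^2 + 8·x·y + 5]].
At the point, J = [[-9.5000, 14.0000], [3.0000, -5.0000]] (det J = 5.5000).
Solving J·Δ = −F gives Δ = (16.3636, 10.3182).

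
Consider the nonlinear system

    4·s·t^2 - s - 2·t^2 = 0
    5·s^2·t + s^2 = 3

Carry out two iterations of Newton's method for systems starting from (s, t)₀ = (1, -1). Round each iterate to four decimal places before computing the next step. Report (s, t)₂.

At (1, -1): F = (1.0000, -7.0000).
Jacobian J = [[4·t^2 - 1, 8·s·t - 4·t], [10·s·t + 2·s, 5·s^2]].
At the point, J = [[3.0000, -4.0000], [-8.0000, 5.0000]] (det J = -17.0000).
Solving J·Δ = −F gives Δ = (-1.3529, -0.7647).
Then the next iterate is (s, t)₁ = (-0.3529, -1.7647).
Round to (-0.3529, -1.7647) and repeat: F = (-10.271389, -3.974326), J = [[11.456664, 12.040901], [5.521826, 0.622692]].
Δ = (0.6985, 0.1884), so (s, t)₂ = (0.3456, -1.5763).

(0.3456, -1.5763)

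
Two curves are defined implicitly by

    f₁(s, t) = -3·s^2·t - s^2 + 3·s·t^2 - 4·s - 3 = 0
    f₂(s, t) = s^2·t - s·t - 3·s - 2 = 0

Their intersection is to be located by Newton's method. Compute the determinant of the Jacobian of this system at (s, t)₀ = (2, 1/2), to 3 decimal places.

J = [[-6·s·t - 2·s + 3·t^2 - 4, -3·s^2 + 6·s·t], [2·s·t - t - 3, s^2 - s]].
At the point, J = [[-13.250, -6.000], [-1.500, 2.000]].
det J = -35.500.

-35.500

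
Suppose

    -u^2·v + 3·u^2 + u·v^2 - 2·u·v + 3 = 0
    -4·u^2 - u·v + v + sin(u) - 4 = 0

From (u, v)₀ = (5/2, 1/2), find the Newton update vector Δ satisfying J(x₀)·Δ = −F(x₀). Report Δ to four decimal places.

At (5/2, 1/2): F = (16.7500, -29.151528).
Jacobian J = [[-2·u·v + 6·u + v^2 - 2·v, -u^2 + 2·u·v - 2·u], [-8·u - v + cos(u), -u + 1]].
At the point, J = [[11.7500, -8.7500], [-21.301144, -1.5000]] (det J = -204.010007).
Solving J·Δ = −F gives Δ = (-1.3735, 0.0699).

(-1.3735, 0.0699)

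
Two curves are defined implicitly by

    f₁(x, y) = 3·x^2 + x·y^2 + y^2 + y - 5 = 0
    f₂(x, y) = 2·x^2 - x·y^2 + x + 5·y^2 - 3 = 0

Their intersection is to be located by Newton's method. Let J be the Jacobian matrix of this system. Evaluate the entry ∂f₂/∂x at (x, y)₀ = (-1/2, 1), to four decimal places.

∂f₂/∂x = 4·x - y^2 + 1.
At (-1/2, 1) this is -2.0000.

-2.0000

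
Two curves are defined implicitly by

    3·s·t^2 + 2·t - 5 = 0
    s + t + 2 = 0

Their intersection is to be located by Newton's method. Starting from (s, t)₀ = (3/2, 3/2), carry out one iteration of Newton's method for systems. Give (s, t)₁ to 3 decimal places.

(-6.429, 4.429)

At (3/2, 3/2): F = (8.125, 5.000).
Jacobian J = [[3·t^2, 6·s·t + 2], [1, 1]].
At the point, J = [[6.750, 15.500], [1.000, 1.000]] (det J = -8.750).
Solving J·Δ = −F gives Δ = (-7.929, 2.929).
Then the next iterate is (s, t)₁ = (-6.429, 4.429).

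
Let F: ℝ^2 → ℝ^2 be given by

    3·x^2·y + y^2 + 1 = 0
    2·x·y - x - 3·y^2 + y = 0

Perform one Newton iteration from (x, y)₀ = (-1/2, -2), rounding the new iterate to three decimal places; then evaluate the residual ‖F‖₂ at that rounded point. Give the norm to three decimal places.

2.912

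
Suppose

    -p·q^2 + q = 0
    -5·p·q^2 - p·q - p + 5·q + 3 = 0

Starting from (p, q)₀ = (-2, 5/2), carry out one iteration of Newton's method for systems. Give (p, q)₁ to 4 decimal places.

(1.0769, 2.8846)

At (-2, 5/2): F = (15.0000, 85.0000).
Jacobian J = [[-q^2, -2·p·q + 1], [-5·q^2 - q - 1, -10·p·q - p + 5]].
At the point, J = [[-6.2500, 11.0000], [-34.7500, 57.0000]] (det J = 26.0000).
Solving J·Δ = −F gives Δ = (3.0769, 0.3846).
Then the next iterate is (p, q)₁ = (1.0769, 2.8846).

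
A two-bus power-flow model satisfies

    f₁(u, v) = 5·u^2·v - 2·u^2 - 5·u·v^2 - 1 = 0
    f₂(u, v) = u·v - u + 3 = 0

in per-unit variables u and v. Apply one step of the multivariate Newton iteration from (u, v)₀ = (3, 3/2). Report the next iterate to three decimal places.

At (3, 3/2): F = (14.750, 4.500).
Jacobian J = [[10·u·v - 4·u - 5·v^2, 5·u^2 - 10·u·v], [v - 1, u]].
At the point, J = [[21.750, 0.000], [0.500, 3.000]] (det J = 65.250).
Solving J·Δ = −F gives Δ = (-0.678, -1.387).
Then the next iterate is (u, v)₁ = (2.322, 0.113).

(2.322, 0.113)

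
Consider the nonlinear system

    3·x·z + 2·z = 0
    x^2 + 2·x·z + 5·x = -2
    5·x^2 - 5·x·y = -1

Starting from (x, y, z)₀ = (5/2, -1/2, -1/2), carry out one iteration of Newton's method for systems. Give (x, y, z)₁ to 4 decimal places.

(0.3804, -2.0832, -0.3347)

At (5/2, -1/2, -1/2): F = (-4.7500, 18.2500, 38.5000).
Jacobian J = [[3·z, 0, 3·x + 2], [2·x + 2·z + 5, 0, 2·x], [10·x - 5·y, -5·x, 0]].
At the point, J = [[-1.5000, 0.0000, 9.5000], [9.0000, 0.0000, 5.0000], [27.5000, -12.5000, 0.0000]] (det J = -1162.5000).
Solving J·Δ = −F gives Δ = (-2.1196, -1.5832, 0.1653).
Then the next iterate is (x, y, z)₁ = (0.3804, -2.0832, -0.3347).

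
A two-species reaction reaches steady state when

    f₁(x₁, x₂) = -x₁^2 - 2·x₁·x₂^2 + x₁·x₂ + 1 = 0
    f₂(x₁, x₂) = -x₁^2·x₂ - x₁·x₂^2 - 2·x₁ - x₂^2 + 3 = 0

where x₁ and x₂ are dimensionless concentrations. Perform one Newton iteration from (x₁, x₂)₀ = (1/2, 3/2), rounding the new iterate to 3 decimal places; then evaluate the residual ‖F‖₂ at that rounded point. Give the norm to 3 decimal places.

0.189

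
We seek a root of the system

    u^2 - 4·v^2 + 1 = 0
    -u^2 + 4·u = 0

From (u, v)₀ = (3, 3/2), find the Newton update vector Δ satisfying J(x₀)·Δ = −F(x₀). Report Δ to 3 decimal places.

At (3, 3/2): F = (1.000, 3.000).
Jacobian J = [[2·u, -8·v], [-2·u + 4, 0]].
At the point, J = [[6.000, -12.000], [-2.000, 0.000]] (det J = -24.000).
Solving J·Δ = −F gives Δ = (1.500, 0.833).

(1.500, 0.833)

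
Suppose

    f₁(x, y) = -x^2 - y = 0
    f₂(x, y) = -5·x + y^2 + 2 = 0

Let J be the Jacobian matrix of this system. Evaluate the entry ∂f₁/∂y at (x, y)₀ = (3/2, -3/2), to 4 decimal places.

∂f₁/∂y = -1.
At (3/2, -3/2) this is -1.0000.

-1.0000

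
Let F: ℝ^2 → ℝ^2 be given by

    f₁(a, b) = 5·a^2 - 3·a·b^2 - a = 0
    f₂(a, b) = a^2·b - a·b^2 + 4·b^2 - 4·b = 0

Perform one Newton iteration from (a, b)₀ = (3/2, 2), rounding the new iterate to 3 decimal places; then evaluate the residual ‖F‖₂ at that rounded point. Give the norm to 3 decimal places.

At (3/2, 2): F = (-8.250, 6.500).
Jacobian J = [[10·a - 3·b^2 - 1, -6·a·b], [2·a·b - b^2, a^2 - 2·a·b + 8·b - 4]].
At the point, J = [[2.000, -18.000], [2.000, 8.250]] (det J = 52.500).
Solving J·Δ = −F gives Δ = (-0.932, -0.562).
Then the next iterate is (a, b)₁ = (0.568, 1.438).
Re-evaluating at (0.568, 1.438): F = (-2.47849, 1.80877), so ‖F‖₂ = 3.068.

3.068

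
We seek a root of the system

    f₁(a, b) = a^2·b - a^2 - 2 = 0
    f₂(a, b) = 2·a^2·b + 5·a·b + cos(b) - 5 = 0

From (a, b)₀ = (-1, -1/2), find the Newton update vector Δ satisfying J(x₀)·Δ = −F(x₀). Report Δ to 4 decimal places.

(1.6206, -1.3619)

At (-1, -1/2): F = (-3.5000, -2.622417).
Jacobian J = [[2·a·b - 2·a, a^2], [4·a·b + 5·b, 2·a^2 + 5·a - sin(b)]].
At the point, J = [[3.0000, 1.0000], [-0.5000, -2.520574]] (det J = -7.061723).
Solving J·Δ = −F gives Δ = (1.6206, -1.3619).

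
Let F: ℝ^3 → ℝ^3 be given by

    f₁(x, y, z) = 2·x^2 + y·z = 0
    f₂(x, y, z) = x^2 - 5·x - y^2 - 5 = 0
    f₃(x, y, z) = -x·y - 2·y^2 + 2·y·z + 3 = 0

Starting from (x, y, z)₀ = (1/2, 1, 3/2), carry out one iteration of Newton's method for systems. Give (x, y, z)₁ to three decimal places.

(-4.016, 5.906, 1.172)

At (1/2, 1, 3/2): F = (2.000, -8.250, 3.500).
Jacobian J = [[4·x, z, y], [2·x - 5, -2·y, 0], [-y, -x - 4·y + 2·z, 2·y]].
At the point, J = [[2.000, 1.500, 1.000], [-4.000, -2.000, 0.000], [-1.000, -1.500, 2.000]] (det J = 8.000).
Solving J·Δ = −F gives Δ = (-4.516, 4.906, -0.328).
Then the next iterate is (x, y, z)₁ = (-4.016, 5.906, 1.172).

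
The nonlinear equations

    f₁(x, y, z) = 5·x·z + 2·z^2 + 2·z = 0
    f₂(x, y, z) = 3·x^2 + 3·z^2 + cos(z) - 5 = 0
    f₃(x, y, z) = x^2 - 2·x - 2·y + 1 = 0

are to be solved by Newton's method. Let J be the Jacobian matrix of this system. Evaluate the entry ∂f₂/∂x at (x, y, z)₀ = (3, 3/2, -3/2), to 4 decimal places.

18.0000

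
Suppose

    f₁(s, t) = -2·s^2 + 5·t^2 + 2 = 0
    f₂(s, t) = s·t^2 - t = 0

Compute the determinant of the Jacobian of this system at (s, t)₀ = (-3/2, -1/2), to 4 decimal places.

4.2500

J = [[-4·s, 10·t], [t^2, 2·s·t - 1]].
At the point, J = [[6.0000, -5.0000], [0.2500, 0.5000]].
det J = 4.2500.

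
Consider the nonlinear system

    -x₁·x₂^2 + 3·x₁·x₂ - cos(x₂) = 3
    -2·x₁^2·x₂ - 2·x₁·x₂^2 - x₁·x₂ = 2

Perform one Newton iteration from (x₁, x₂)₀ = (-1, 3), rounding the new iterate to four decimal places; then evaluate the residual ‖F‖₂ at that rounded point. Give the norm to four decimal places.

50.1625

At (-1, 3): F = (-2.010008, 13.0000).
Jacobian J = [[-x₂^2 + 3·x₂, -2·x₁·x₂ + 3·x₁ + sin(x₂)], [-4·x₁·x₂ - 2·x₂^2 - x₂, -2·x₁^2 - 4·x₁·x₂ - x₁]].
At the point, J = [[0.0000, 3.141120], [-9.0000, 11.0000]] (det J = 28.270080).
Solving J·Δ = −F gives Δ = (2.2265, 0.6399).
Then the next iterate is (x₁, x₂)₁ = (1.2265, 3.6399).
Re-evaluating at (1.2265, 3.6399): F = (-4.978337, -49.914840), so ‖F‖₂ = 50.1625.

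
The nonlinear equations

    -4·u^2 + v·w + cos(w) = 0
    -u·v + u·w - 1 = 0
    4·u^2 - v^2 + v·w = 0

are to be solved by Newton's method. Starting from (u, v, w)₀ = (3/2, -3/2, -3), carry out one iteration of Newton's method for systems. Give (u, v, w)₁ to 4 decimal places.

(0.7778, -1.2217, -1.2772)

At (3/2, -3/2, -3): F = (-5.489992, -3.2500, 11.2500).
Jacobian J = [[-8·u, w, v - sin(w)], [-v + w, -u, u], [8·u, -2·v + w, v]].
At the point, J = [[-12.0000, -3.0000, -1.358880], [-1.5000, -1.5000, 1.5000], [12.0000, 0.0000, -1.5000]] (det J = -98.709840).
Solving J·Δ = −F gives Δ = (-0.7222, 0.2783, 1.7228).
Then the next iterate is (u, v, w)₁ = (0.7778, -1.2217, -1.2772).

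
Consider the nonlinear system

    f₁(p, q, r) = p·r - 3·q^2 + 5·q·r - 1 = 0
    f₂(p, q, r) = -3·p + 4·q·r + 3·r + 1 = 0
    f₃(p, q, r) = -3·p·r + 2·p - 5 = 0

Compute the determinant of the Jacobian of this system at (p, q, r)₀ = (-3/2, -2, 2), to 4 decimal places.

J = [[r, -6·q + 5·r, p + 5·q], [-3, 4·r, 4·q + 3], [-3·r + 2, 0, -3·p]].
At the point, J = [[2.0000, 22.0000, -11.5000], [-3.0000, 8.0000, -5.0000], [-4.0000, 0.0000, 4.5000]].
det J = 441.0000.

441.0000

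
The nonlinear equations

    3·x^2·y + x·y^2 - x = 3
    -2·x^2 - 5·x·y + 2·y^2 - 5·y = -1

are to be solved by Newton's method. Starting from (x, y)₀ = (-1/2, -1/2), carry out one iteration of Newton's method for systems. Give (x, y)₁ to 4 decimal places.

(0.6875, 1.1875)

At (-1/2, -1/2): F = (-3.0000, 2.2500).
Jacobian J = [[6·x·y + y^2 - 1, 3·x^2 + 2·x·y], [-4·x - 5·y, -5·x + 4·y - 5]].
At the point, J = [[0.7500, 1.2500], [4.5000, -4.5000]] (det J = -9.0000).
Solving J·Δ = −F gives Δ = (1.1875, 1.6875).
Then the next iterate is (x, y)₁ = (0.6875, 1.1875).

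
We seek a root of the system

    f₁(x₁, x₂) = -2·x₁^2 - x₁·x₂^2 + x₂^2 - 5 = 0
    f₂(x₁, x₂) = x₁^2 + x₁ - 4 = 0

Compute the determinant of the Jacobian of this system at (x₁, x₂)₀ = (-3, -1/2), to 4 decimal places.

J = [[-4·x₁ - x₂^2, -2·x₁·x₂ + 2·x₂], [2·x₁ + 1, 0]].
At the point, J = [[11.7500, -4.0000], [-5.0000, 0.0000]].
det J = -20.0000.

-20.0000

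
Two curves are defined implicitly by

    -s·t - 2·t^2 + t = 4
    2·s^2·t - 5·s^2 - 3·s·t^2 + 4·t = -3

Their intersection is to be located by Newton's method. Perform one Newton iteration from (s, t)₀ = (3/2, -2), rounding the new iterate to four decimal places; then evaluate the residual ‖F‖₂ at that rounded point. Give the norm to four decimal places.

12.7431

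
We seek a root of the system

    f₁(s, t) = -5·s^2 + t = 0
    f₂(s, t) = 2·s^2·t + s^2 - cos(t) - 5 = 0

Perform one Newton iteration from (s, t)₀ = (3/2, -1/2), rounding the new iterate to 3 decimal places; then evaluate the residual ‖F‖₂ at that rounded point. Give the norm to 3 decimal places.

At (3/2, -1/2): F = (-11.750, -5.87758).
Jacobian J = [[-10·s, 1], [4·s·t + 2·s, 2·s^2 + sin(t)]].
At the point, J = [[-15.000, 1.000], [0.000, 4.02057]] (det J = -60.30862).
Solving J·Δ = −F gives Δ = (-0.686, 1.462).
Then the next iterate is (s, t)₁ = (0.814, 0.962).
Re-evaluating at (0.814, 0.962): F = (-2.35098, -3.63445), so ‖F‖₂ = 4.329.

4.329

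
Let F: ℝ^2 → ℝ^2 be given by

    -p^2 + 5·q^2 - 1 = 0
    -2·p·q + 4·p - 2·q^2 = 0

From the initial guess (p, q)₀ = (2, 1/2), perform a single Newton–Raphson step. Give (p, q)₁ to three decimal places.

(2.556, 1.694)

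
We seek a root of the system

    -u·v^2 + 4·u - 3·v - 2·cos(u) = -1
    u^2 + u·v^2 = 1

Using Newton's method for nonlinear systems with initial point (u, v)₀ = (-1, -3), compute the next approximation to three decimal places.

(-1.110, -1.372)

At (-1, -3): F = (13.91940, -9.000).
Jacobian J = [[-v^2 + 2·sin(u) + 4, -2·u·v - 3], [2·u + v^2, 2·u·v]].
At the point, J = [[-6.68294, -9.000], [7.000, 6.000]] (det J = 22.90235).
Solving J·Δ = −F gives Δ = (-0.110, 1.628).
Then the next iterate is (u, v)₁ = (-1.110, -1.372).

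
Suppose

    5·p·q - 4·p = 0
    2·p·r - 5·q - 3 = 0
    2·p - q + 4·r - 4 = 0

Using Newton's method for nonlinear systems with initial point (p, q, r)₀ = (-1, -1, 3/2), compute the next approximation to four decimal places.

At (-1, -1, 3/2): F = (9.0000, -1.0000, 1.0000).
Jacobian J = [[5·q - 4, 5·p, 0], [2·r, -5, 2·p], [2, -1, 4]].
At the point, J = [[-9.0000, -5.0000, 0.0000], [3.0000, -5.0000, -2.0000], [2.0000, -1.0000, 4.0000]] (det J = 278.0000).
Solving J·Δ = −F gives Δ = (0.7482, 0.4532, -0.5108).
Then the next iterate is (p, q, r)₁ = (-0.2518, -0.5468, 0.9892).

(-0.2518, -0.5468, 0.9892)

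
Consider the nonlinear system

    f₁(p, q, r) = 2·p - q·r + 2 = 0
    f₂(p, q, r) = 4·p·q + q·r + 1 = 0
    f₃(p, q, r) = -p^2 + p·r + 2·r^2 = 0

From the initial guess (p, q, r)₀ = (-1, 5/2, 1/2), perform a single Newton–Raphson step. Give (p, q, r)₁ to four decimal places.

(-0.6111, 1.4167, 0.5278)

At (-1, 5/2, 1/2): F = (-1.2500, -7.7500, -1.0000).
Jacobian J = [[2, -r, -q], [4·q, 4·p + r, q], [-2·p + r, 0, p + 4·r]].
At the point, J = [[2.0000, -0.5000, -2.5000], [10.0000, -3.5000, 2.5000], [2.5000, 0.0000, 1.0000]] (det J = -27.0000).
Solving J·Δ = −F gives Δ = (0.3889, -1.0833, 0.0278).
Then the next iterate is (p, q, r)₁ = (-0.6111, 1.4167, 0.5278).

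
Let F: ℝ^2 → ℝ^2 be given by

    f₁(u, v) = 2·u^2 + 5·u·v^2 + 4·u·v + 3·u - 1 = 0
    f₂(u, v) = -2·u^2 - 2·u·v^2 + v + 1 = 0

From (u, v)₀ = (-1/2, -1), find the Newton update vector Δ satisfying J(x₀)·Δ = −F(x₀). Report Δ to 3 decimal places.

At (-1/2, -1): F = (-2.500, 0.500).
Jacobian J = [[4·u + 5·v^2 + 4·v + 3, 10·u·v + 4·u], [-4·u - 2·v^2, -4·u·v + 1]].
At the point, J = [[2.000, 3.000], [0.000, -1.000]] (det J = -2.000).
Solving J·Δ = −F gives Δ = (0.500, 0.500).

(0.500, 0.500)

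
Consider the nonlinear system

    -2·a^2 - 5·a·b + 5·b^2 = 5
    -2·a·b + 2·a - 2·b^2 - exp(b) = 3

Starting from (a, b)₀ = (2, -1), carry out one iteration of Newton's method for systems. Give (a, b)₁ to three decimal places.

At (2, -1): F = (2.000, 2.63212).
Jacobian J = [[-4·a - 5·b, -5·a + 10·b], [-2·b + 2, -2·a - 4·b - exp(b)]].
At the point, J = [[-3.000, -20.000], [4.000, -0.36788]] (det J = 81.10364).
Solving J·Δ = −F gives Δ = (-0.640, 0.196).
Then the next iterate is (a, b)₁ = (1.360, -0.804).

(1.360, -0.804)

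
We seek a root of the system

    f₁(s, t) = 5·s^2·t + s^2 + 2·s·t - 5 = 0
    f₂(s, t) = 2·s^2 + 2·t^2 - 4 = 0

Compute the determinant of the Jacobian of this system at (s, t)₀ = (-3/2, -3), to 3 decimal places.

-382.500

J = [[10·s·t + 2·s + 2·t, 5·s^2 + 2·s], [4·s, 4·t]].
At the point, J = [[36.000, 8.250], [-6.000, -12.000]].
det J = -382.500.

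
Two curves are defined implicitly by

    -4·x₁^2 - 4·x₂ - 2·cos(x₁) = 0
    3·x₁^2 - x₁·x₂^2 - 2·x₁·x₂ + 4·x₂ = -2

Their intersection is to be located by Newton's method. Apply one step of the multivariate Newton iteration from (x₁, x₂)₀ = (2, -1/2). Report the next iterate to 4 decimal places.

(0.7779, 0.5408)

At (2, -1/2): F = (-13.167706, 13.5000).
Jacobian J = [[-8·x₁ + 2·sin(x₁), -4], [6·x₁ - x₂^2 - 2·x₂, -2·x₁·x₂ - 2·x₁ + 4]].
At the point, J = [[-14.181405, -4.0000], [12.7500, 2.0000]] (det J = 22.637190).
Solving J·Δ = −F gives Δ = (-1.2221, 1.0408).
Then the next iterate is (x₁, x₂)₁ = (0.7779, 0.5408).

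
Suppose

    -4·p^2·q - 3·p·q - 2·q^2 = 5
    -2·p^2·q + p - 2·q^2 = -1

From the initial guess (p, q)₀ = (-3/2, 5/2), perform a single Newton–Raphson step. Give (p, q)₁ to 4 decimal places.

(-0.8077, 1.5915)

At (-3/2, 5/2): F = (-28.7500, -24.2500).
Jacobian J = [[-8·p·q - 3·q, -4·p^2 - 3·p - 4·q], [-4·p·q + 1, -2·p^2 - 4·q]].
At the point, J = [[22.5000, -14.5000], [16.0000, -14.5000]] (det J = -94.2500).
Solving J·Δ = −F gives Δ = (0.6923, -0.9085).
Then the next iterate is (p, q)₁ = (-0.8077, 1.5915).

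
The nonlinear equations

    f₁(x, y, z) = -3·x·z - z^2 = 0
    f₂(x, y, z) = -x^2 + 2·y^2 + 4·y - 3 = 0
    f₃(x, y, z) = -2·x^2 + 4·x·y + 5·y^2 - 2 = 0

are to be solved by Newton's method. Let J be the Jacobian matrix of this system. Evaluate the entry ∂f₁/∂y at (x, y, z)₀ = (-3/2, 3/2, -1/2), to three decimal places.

∂f₁/∂y = 0.
At (-3/2, 3/2, -1/2) this is 0.000.

0.000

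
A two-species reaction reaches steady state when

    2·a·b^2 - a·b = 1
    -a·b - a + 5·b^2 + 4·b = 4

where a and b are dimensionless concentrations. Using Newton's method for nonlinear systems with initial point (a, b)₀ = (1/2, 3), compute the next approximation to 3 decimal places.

(0.620, 1.492)

At (1/2, 3): F = (6.500, 51.000).
Jacobian J = [[2·b^2 - b, 4·a·b - a], [-b - 1, -a + 10·b + 4]].
At the point, J = [[15.000, 5.500], [-4.000, 33.500]] (det J = 524.500).
Solving J·Δ = −F gives Δ = (0.120, -1.508).
Then the next iterate is (a, b)₁ = (0.620, 1.492).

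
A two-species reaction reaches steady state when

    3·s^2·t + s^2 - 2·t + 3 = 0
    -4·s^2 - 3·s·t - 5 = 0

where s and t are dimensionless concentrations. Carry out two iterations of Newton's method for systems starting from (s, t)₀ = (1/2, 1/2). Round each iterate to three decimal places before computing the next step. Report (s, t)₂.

At (1/2, 1/2): F = (2.625, -6.750).
Jacobian J = [[6·s·t + 2·s, 3·s^2 - 2], [-8·s - 3·t, -3·s]].
At the point, J = [[2.500, -1.250], [-5.500, -1.500]] (det J = -10.625).
Solving J·Δ = −F gives Δ = (-1.165, -0.229).
Then the next iterate is (s, t)₁ = (-0.665, 0.271).
Round to (-0.665, 0.271) and repeat: F = (3.25975, -6.22826), J = [[-2.41129, -0.67332], [4.507, 1.995]].
Δ = (1.301, 0.184), so (s, t)₂ = (0.636, 0.455).

(0.636, 0.455)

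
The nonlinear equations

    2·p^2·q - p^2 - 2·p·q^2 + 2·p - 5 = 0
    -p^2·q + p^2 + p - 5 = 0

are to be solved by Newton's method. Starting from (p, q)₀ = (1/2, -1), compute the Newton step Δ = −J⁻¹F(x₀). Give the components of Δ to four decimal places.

At (1/2, -1): F = (-5.7500, -4.0000).
Jacobian J = [[4·p·q - 2·p - 2·q^2 + 2, 2·p^2 - 4·p·q], [-2·p·q + 2·p + 1, -p^2]].
At the point, J = [[-3.0000, 2.5000], [3.0000, -0.2500]] (det J = -6.7500).
Solving J·Δ = −F gives Δ = (1.6944, 4.3333).

(1.6944, 4.3333)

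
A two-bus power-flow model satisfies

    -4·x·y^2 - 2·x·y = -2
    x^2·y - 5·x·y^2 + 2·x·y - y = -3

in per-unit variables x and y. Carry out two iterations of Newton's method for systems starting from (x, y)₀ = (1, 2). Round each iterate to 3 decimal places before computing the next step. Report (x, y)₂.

(0.169, 1.605)

At (1, 2): F = (-18.000, -13.000).
Jacobian J = [[-4·y^2 - 2·y, -8·x·y - 2·x], [2·x·y - 5·y^2 + 2·y, x^2 - 10·x·y + 2·x - 1]].
At the point, J = [[-20.000, -18.000], [-12.000, -18.000]] (det J = 144.000).
Solving J·Δ = −F gives Δ = (-0.625, -0.306).
Then the next iterate is (x, y)₁ = (0.375, 1.694).
Round to (0.375, 1.694) and repeat: F = (-3.57495, -2.56585), J = [[-14.86654, -5.832], [-9.68968, -6.46188]].
Δ = (-0.206, -0.089), so (x, y)₂ = (0.169, 1.605).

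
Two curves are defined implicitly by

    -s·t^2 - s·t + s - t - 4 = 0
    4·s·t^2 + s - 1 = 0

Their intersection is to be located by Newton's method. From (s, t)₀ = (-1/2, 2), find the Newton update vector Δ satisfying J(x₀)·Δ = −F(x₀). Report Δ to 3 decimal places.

(-2.914, -7.379)

At (-1/2, 2): F = (-3.500, -9.500).
Jacobian J = [[-t^2 - t + 1, -2·s·t - s - 1], [4·t^2 + 1, 8·s·t]].
At the point, J = [[-5.000, 1.500], [17.000, -8.000]] (det J = 14.500).
Solving J·Δ = −F gives Δ = (-2.914, -7.379).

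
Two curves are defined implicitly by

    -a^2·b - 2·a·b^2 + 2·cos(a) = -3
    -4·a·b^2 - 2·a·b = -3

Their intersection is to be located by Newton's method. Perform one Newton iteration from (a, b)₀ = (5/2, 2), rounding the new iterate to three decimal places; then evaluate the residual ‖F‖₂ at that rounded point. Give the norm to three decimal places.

15.152

At (5/2, 2): F = (-31.10229, -47.000).
Jacobian J = [[-2·a·b - 2·b^2 - 2·sin(a), -a^2 - 4·a·b], [-4·b^2 - 2·b, -8·a·b - 2·a]].
At the point, J = [[-19.19694, -26.250], [-20.000, -45.000]] (det J = 338.86249).
Solving J·Δ = −F gives Δ = (-0.489, -0.827).
Then the next iterate is (a, b)₁ = (2.011, 1.173).
Re-evaluating at (2.011, 1.173): F = (-8.12999, -12.78578), so ‖F‖₂ = 15.152.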